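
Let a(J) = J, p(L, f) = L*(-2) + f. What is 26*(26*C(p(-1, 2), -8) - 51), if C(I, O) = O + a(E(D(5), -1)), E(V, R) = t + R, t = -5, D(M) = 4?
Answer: -10790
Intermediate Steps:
p(L, f) = f - 2*L (p(L, f) = -2*L + f = f - 2*L)
E(V, R) = -5 + R
C(I, O) = -6 + O (C(I, O) = O + (-5 - 1) = O - 6 = -6 + O)
26*(26*C(p(-1, 2), -8) - 51) = 26*(26*(-6 - 8) - 51) = 26*(26*(-14) - 51) = 26*(-364 - 51) = 26*(-415) = -10790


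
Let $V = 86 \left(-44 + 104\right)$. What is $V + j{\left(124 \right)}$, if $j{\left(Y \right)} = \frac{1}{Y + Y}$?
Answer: $\frac{1279681}{248} \approx 5160.0$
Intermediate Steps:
$j{\left(Y \right)} = \frac{1}{2 Y}$
$V = 5160$ ($V = 86 \cdot 60 = 5160$)
$V + j{\left(124 \right)} = 5160 + \frac{1}{2 \cdot 124} = 5160 + \frac{1}{2} \cdot \frac{1}{124} = 5160 + \frac{1}{248} = \frac{1279681}{248}$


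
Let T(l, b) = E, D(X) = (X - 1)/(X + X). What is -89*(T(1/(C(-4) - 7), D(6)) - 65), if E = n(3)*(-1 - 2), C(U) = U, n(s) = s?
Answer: 6586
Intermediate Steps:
D(X) = (-1 + X)/(2*X) (D(X) = (-1 + X)/((2*X)) = (-1 + X)*(1/(2*X)) = (-1 + X)/(2*X))
E = -9 (E = 3*(-1 - 2) = 3*(-3) = -9)
T(l, b) = -9
-89*(T(1/(C(-4) - 7), D(6)) - 65) = -89*(-9 - 65) = -89*(-74) = 6586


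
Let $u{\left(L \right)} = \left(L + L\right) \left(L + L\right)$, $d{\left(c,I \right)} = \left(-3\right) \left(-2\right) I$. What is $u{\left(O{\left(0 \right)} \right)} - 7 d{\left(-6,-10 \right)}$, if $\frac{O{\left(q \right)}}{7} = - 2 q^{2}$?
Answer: $420$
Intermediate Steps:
$O{\left(q \right)} = - 14 q^{2}$ ($O{\left(q \right)} = 7 \left(- 2 q^{2}\right) = - 14 q^{2}$)
$d{\left(c,I \right)} = 6 I$
$u{\left(L \right)} = 4 L^{2}$ ($u{\left(L \right)} = 2 L 2 L = 4 L^{2}$)
$u{\left(O{\left(0 \right)} \right)} - 7 d{\left(-6,-10 \right)} = 4 \left(- 14 \cdot 0^{2}\right)^{2} - 7 \cdot 6 \left(-10\right) = 4 \left(\left(-14\right) 0\right)^{2} - -420 = 4 \cdot 0^{2} + 420 = 4 \cdot 0 + 420 = 0 + 420 = 420$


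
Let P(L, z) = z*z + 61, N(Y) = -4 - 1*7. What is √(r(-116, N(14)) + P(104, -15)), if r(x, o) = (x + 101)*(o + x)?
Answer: √2191 ≈ 46.808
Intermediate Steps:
N(Y) = -11 (N(Y) = -4 - 7 = -11)
P(L, z) = 61 + z² (P(L, z) = z² + 61 = 61 + z²)
r(x, o) = (101 + x)*(o + x)
√(r(-116, N(14)) + P(104, -15)) = √(((-116)² + 101*(-11) + 101*(-116) - 11*(-116)) + (61 + (-15)²)) = √((13456 - 1111 - 11716 + 1276) + (61 + 225)) = √(1905 + 286) = √2191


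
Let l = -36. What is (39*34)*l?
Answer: -47736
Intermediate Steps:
(39*34)*l = (39*34)*(-36) = 1326*(-36) = -47736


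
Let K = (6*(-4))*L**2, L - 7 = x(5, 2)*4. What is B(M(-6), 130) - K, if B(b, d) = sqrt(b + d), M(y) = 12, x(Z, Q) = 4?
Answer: 12696 + sqrt(142) ≈ 12708.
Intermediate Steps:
L = 23 (L = 7 + 4*4 = 7 + 16 = 23)
K = -12696 (K = (6*(-4))*23**2 = -24*529 = -12696)
B(M(-6), 130) - K = sqrt(12 + 130) - 1*(-12696) = sqrt(142) + 12696 = 12696 + sqrt(142)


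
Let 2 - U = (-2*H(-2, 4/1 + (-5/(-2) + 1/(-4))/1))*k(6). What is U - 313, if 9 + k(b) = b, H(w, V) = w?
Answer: -299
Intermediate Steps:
k(b) = -9 + b
U = 14 (U = 2 - (-2*(-2))*(-9 + 6) = 2 - 4*(-3) = 2 - 1*(-12) = 2 + 12 = 14)
U - 313 = 14 - 313 = -299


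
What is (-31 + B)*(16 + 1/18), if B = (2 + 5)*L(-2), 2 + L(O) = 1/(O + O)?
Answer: -54043/72 ≈ -750.60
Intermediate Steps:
L(O) = -2 + 1/(2*O) (L(O) = -2 + 1/(O + O) = -2 + 1/(2*O))
B = -63/4 (B = (2 + 5)*(-2 + (½)/(-2)) = 7*(-2 + (½)*(-½)) = 7*(-2 - ¼) = 7*(-9/4) = -63/4 ≈ -15.750)
(-31 + B)*(16 + 1/18) = (-31 - 63/4)*(16 + 1/18) = -187*(16 + 1/18)/4 = -187/4*289/18 = -54043/72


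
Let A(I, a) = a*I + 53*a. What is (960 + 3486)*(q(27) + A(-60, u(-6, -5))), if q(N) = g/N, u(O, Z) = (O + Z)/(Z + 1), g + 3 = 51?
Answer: -155363/2 ≈ -77682.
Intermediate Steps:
g = 48 (g = -3 + 51 = 48)
u(O, Z) = (O + Z)/(1 + Z)
q(N) = 48/N
A(I, a) = 53*a + I*a (A(I, a) = I*a + 53*a = 53*a + I*a)
(960 + 3486)*(q(27) + A(-60, u(-6, -5))) = (960 + 3486)*(48/27 + ((-6 - 5)/(1 - 5))*(53 - 60)) = 4446*(48*(1/27) + (-11/(-4))*(-7)) = 4446*(16/9 - ¼*(-11)*(-7)) = 4446*(16/9 + (11/4)*(-7)) = 4446*(16/9 - 77/4) = 4446*(-629/36) = -155363/2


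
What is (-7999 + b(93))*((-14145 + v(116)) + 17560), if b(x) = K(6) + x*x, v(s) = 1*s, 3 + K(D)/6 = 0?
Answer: 2231592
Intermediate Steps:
K(D) = -18 (K(D) = -18 + 6*0 = -18 + 0 = -18)
v(s) = s
b(x) = -18 + x**2 (b(x) = -18 + x*x = -18 + x**2)
(-7999 + b(93))*((-14145 + v(116)) + 17560) = (-7999 + (-18 + 93**2))*((-14145 + 116) + 17560) = (-7999 + (-18 + 8649))*(-14029 + 17560) = (-7999 + 8631)*3531 = 632*3531 = 2231592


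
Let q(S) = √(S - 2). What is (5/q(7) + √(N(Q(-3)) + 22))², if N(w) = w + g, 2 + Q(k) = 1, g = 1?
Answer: 27 + 2*√110 ≈ 47.976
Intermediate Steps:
Q(k) = -1 (Q(k) = -2 + 1 = -1)
q(S) = √(-2 + S)
N(w) = 1 + w (N(w) = w + 1 = 1 + w)
(5/q(7) + √(N(Q(-3)) + 22))² = (5/(√(-2 + 7)) + √((1 - 1) + 22))² = (5/(√5) + √(0 + 22))² = (5*(√5/5) + √22)² = (√5 + √22)²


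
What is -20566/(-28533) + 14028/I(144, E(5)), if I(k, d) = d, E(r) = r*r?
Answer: 400775074/713325 ≈ 561.84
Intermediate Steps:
E(r) = r²
-20566/(-28533) + 14028/I(144, E(5)) = -20566/(-28533) + 14028/(5²) = -20566*(-1/28533) + 14028/25 = 20566/28533 + 14028*(1/25) = 20566/28533 + 14028/25 = 400775074/713325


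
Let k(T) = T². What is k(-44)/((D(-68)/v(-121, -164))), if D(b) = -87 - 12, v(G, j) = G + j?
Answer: 16720/3 ≈ 5573.3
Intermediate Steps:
D(b) = -99
k(-44)/((D(-68)/v(-121, -164))) = (-44)²/((-99/(-121 - 164))) = 1936/((-99/(-285))) = 1936/((-99*(-1/285))) = 1936/(33/95) = 1936*(95/33) = 16720/3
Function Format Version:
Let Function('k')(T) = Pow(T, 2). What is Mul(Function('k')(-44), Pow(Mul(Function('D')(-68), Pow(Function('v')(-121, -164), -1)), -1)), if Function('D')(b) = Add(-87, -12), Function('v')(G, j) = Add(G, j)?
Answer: Rational(16720, 3) ≈ 5573.3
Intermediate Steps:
Function('D')(b) = -99
Mul(Function('k')(-44), Pow(Mul(Function('D')(-68), Pow(Function('v')(-121, -164), -1)), -1)) = Mul(Pow(-44, 2), Pow(Mul(-99, Pow(Add(-121, -164), -1)), -1)) = Mul(1936, Pow(Mul(-99, Pow(-285, -1)), -1)) = Mul(1936, Pow(Mul(-99, Rational(-1, 285)), -1)) = Mul(1936, Pow(Rational(33, 95), -1)) = Mul(1936, Rational(95, 33)) = Rational(16720, 3)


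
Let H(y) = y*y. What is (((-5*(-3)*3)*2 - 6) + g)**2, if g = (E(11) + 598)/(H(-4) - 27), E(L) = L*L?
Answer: 42025/121 ≈ 347.31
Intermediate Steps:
H(y) = y**2
E(L) = L**2
g = -719/11 (g = (11**2 + 598)/((-4)**2 - 27) = (121 + 598)/(16 - 27) = 719/(-11) = 719*(-1/11) = -719/11 ≈ -65.364)
(((-5*(-3)*3)*2 - 6) + g)**2 = (((-5*(-3)*3)*2 - 6) - 719/11)**2 = (((15*3)*2 - 6) - 719/11)**2 = ((45*2 - 6) - 719/11)**2 = ((90 - 6) - 719/11)**2 = (84 - 719/11)**2 = (205/11)**2 = 42025/121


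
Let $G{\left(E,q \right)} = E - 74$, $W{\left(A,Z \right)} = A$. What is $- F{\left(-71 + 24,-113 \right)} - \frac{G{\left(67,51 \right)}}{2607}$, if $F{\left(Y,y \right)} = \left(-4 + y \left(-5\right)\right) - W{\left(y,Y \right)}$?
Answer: $- \frac{1757111}{2607} \approx -674.0$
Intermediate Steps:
$G{\left(E,q \right)} = -74 + E$
$F{\left(Y,y \right)} = -4 - 6 y$ ($F{\left(Y,y \right)} = \left(-4 + y \left(-5\right)\right) - y = \left(-4 - 5 y\right) - y = -4 - 6 y$)
$- F{\left(-71 + 24,-113 \right)} - \frac{G{\left(67,51 \right)}}{2607} = - (-4 - -678) - \frac{-74 + 67}{2607} = - (-4 + 678) - \left(-7\right) \frac{1}{2607} = \left(-1\right) 674 - - \frac{7}{2607} = -674 + \frac{7}{2607} = - \frac{1757111}{2607}$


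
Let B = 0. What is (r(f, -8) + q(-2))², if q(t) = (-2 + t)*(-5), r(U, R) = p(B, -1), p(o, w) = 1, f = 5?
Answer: 441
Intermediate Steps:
r(U, R) = 1
q(t) = 10 - 5*t
(r(f, -8) + q(-2))² = (1 + (10 - 5*(-2)))² = (1 + (10 + 10))² = (1 + 20)² = 21² = 441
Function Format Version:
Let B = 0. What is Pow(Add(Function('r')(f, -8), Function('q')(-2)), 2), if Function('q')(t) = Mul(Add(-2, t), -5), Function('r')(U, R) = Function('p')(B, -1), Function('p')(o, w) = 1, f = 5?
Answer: 441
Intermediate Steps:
Function('r')(U, R) = 1
Function('q')(t) = Add(10, Mul(-5, t))
Pow(Add(Function('r')(f, -8), Function('q')(-2)), 2) = Pow(Add(1, Add(10, Mul(-5, -2))), 2) = Pow(Add(1, Add(10, 10)), 2) = Pow(Add(1, 20), 2) = Pow(21, 2) = 441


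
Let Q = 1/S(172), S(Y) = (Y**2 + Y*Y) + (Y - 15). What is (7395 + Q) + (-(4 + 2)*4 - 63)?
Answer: 433547101/59325 ≈ 7308.0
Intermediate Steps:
S(Y) = -15 + Y + 2*Y**2 (S(Y) = (Y**2 + Y**2) + (-15 + Y) = 2*Y**2 + (-15 + Y) = -15 + Y + 2*Y**2)
Q = 1/59325 (Q = 1/(-15 + 172 + 2*172**2) = 1/(-15 + 172 + 2*29584) = 1/(-15 + 172 + 59168) = 1/59325 ≈ 1.6856e-5)
(7395 + Q) + (-(4 + 2)*4 - 63) = (7395 + 1/59325) + (-(4 + 2)*4 - 63) = 438708376/59325 + (-1*6*4 - 63) = 438708376/59325 + (-6*4 - 63) = 438708376/59325 + (-24 - 63) = 438708376/59325 - 87 = 433547101/59325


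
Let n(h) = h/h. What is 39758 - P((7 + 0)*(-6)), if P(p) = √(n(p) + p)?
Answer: 39758 - I*√41 ≈ 39758.0 - 6.4031*I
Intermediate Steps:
n(h) = 1
P(p) = √(1 + p)
39758 - P((7 + 0)*(-6)) = 39758 - √(1 + (7 + 0)*(-6)) = 39758 - √(1 + 7*(-6)) = 39758 - √(1 - 42) = 39758 - √(-41) = 39758 - I*√41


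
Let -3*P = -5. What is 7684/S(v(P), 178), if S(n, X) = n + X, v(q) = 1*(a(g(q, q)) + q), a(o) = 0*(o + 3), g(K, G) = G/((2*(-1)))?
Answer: 23052/539 ≈ 42.768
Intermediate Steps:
P = 5/3 (P = -⅓*(-5) = 5/3 ≈ 1.6667)
g(K, G) = -G/2 (g(K, G) = G/(-2) = G*(-½) = -G/2)
a(o) = 0 (a(o) = 0*(3 + o) = 0)
v(q) = q (v(q) = 1*(0 + q) = 1*q = q)
S(n, X) = X + n
7684/S(v(P), 178) = 7684/(178 + 5/3) = 7684/(539/3) = 7684*(3/539) = 23052/539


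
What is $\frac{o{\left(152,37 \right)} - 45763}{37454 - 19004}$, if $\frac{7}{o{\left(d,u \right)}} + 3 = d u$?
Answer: $- \frac{18373844}{7407675} \approx -2.4804$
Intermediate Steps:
$o{\left(d,u \right)} = \frac{7}{-3 + d u}$
$\frac{o{\left(152,37 \right)} - 45763}{37454 - 19004} = \frac{\frac{7}{-3 + 152 \cdot 37} - 45763}{37454 - 19004} = \frac{\frac{7}{-3 + 5624} - 45763}{18450} = \left(\frac{7}{5621} - 45763\right) \frac{1}{18450} = \left(7 \cdot \frac{1}{5621} - 45763\right) \frac{1}{18450} = \left(\frac{1}{803} - 45763\right) \frac{1}{18450} = \left(- \frac{36747688}{803}\right) \frac{1}{18450} = - \frac{18373844}{7407675}$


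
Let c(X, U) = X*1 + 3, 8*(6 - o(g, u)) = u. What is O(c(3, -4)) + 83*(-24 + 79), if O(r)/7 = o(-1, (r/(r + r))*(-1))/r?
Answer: 438919/96 ≈ 4572.1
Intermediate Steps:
o(g, u) = 6 - u/8
c(X, U) = 3 + X (c(X, U) = X + 3 = 3 + X)
O(r) = 679/(16*r) (O(r) = 7*((6 - r/(r + r)*(-1)/8)/r) = 7*((6 - r/((2*r))*(-1)/8)/r) = 7*((6 - r*(1/(2*r))*(-1)/8)/r) = 7*((6 - (-1)/16)/r) = 7*((6 - 1/8*(-1/2))/r) = 7*((6 + 1/16)/r) = 7*(97/(16*r)) = 679/(16*r))
O(c(3, -4)) + 83*(-24 + 79) = 679/(16*(3 + 3)) + 83*(-24 + 79) = (679/16)/6 + 83*55 = (679/16)*(1/6) + 4565 = 679/96 + 4565 = 438919/96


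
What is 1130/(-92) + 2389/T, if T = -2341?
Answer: -1432559/107686 ≈ -13.303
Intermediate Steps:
1130/(-92) + 2389/T = 1130/(-92) + 2389/(-2341) = 1130*(-1/92) + 2389*(-1/2341) = -565/46 - 2389/2341 = -1432559/107686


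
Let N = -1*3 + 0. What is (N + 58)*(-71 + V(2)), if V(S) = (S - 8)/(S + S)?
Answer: -7975/2 ≈ -3987.5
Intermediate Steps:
V(S) = (-8 + S)/(2*S) (V(S) = (-8 + S)/((2*S)) = (-8 + S)*(1/(2*S)) = (-8 + S)/(2*S))
N = -3 (N = -3 + 0 = -3)
(N + 58)*(-71 + V(2)) = (-3 + 58)*(-71 + (1/2)*(-8 + 2)/2) = 55*(-71 + (1/2)*(1/2)*(-6)) = 55*(-71 - 3/2) = 55*(-145/2) = -7975/2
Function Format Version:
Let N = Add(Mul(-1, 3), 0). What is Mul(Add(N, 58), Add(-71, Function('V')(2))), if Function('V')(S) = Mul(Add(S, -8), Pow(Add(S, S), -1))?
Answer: Rational(-7975, 2) ≈ -3987.5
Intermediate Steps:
Function('V')(S) = Mul(Rational(1, 2), Pow(S, -1), Add(-8, S)) (Function('V')(S) = Mul(Add(-8, S), Pow(Mul(2, S), -1)) = Mul(Add(-8, S), Mul(Rational(1, 2), Pow(S, -1))) = Mul(Rational(1, 2), Pow(S, -1), Add(-8, S)))
N = -3 (N = Add(-3, 0) = -3)
Mul(Add(N, 58), Add(-71, Function('V')(2))) = Mul(Add(-3, 58), Add(-71, Mul(Rational(1, 2), Pow(2, -1), Add(-8, 2)))) = Mul(55, Add(-71, Mul(Rational(1, 2), Rational(1, 2), -6))) = Mul(55, Add(-71, Rational(-3, 2))) = Mul(55, Rational(-145, 2)) = Rational(-7975, 2)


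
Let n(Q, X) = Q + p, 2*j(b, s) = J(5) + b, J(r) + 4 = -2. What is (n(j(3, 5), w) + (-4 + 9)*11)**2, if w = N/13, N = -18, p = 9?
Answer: 15625/4 ≈ 3906.3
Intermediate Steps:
J(r) = -6 (J(r) = -4 - 2 = -6)
j(b, s) = -3 + b/2 (j(b, s) = (-6 + b)/2 = -3 + b/2)
w = -18/13 ≈ -1.3846
n(Q, X) = 9 + Q (n(Q, X) = Q + 9 = 9 + Q)
(n(j(3, 5), w) + (-4 + 9)*11)**2 = ((9 + (-3 + (1/2)*3)) + (-4 + 9)*11)**2 = ((9 + (-3 + 3/2)) + 5*11)**2 = ((9 - 3/2) + 55)**2 = (15/2 + 55)**2 = (125/2)**2 = 15625/4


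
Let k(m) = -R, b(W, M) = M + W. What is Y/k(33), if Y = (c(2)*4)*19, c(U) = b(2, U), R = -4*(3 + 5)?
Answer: 19/2 ≈ 9.5000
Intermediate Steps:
R = -32 (R = -4*8 = -32)
c(U) = 2 + U (c(U) = U + 2 = 2 + U)
k(m) = 32 (k(m) = -1*(-32) = 32)
Y = 304 (Y = ((2 + 2)*4)*19 = (4*4)*19 = 16*19 = 304)
Y/k(33) = 304/32 = 304*(1/32) = 19/2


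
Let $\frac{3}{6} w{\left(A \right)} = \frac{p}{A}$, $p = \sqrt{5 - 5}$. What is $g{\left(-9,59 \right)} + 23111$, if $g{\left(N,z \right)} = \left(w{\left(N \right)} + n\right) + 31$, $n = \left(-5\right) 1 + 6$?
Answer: $23143$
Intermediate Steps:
$p = 0$ ($p = \sqrt{0} = 0$)
$n = 1$ ($n = -5 + 6 = 1$)
$w{\left(A \right)} = 0$ ($w{\left(A \right)} = 2 \frac{0}{A} = 2 \cdot 0 = 0$)
$g{\left(N,z \right)} = 32$ ($g{\left(N,z \right)} = \left(0 + 1\right) + 31 = 1 + 31 = 32$)
$g{\left(-9,59 \right)} + 23111 = 32 + 23111 = 23143$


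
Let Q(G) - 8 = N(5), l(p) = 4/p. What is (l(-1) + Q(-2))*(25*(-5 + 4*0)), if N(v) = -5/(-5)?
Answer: -625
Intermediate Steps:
N(v) = 1 (N(v) = -5*(-⅕) = 1)
Q(G) = 9 (Q(G) = 8 + 1 = 9)
(l(-1) + Q(-2))*(25*(-5 + 4*0)) = (4/(-1) + 9)*(25*(-5 + 4*0)) = (4*(-1) + 9)*(25*(-5 + 0)) = (-4 + 9)*(25*(-5)) = 5*(-125) = -625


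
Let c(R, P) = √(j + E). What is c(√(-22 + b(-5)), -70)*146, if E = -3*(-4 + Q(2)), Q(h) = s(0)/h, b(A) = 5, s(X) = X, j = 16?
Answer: 292*√7 ≈ 772.56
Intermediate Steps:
Q(h) = 0 (Q(h) = 0/h = 0)
E = 12 (E = -3*(-4 + 0) = -3*(-4) = 12)
c(R, P) = 2*√7 (c(R, P) = √(16 + 12) = √28 = 2*√7)
c(√(-22 + b(-5)), -70)*146 = (2*√7)*146 = 292*√7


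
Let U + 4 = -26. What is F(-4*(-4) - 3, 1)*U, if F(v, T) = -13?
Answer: 390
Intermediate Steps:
U = -30 (U = -4 - 26 = -30)
F(-4*(-4) - 3, 1)*U = -13*(-30) = 390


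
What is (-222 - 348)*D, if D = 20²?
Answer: -228000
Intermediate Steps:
D = 400
(-222 - 348)*D = (-222 - 348)*400 = -570*400 = -228000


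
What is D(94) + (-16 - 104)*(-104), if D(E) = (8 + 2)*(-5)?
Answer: 12430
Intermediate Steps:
D(E) = -50 (D(E) = 10*(-5) = -50)
D(94) + (-16 - 104)*(-104) = -50 + (-16 - 104)*(-104) = -50 - 120*(-104) = -50 + 12480 = 12430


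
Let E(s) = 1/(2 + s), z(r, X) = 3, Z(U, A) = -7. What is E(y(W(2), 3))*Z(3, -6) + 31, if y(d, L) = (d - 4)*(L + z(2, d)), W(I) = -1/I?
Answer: 782/25 ≈ 31.280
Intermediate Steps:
y(d, L) = (-4 + d)*(3 + L) (y(d, L) = (d - 4)*(L + 3) = (-4 + d)*(3 + L))
E(y(W(2), 3))*Z(3, -6) + 31 = -7/(2 + (-12 - 4*3 + 3*(-1/2) + 3*(-1/2))) + 31 = -7/(2 + (-12 - 12 + 3*(-1*½) + 3*(-1*½))) + 31 = -7/(2 + (-12 - 12 + 3*(-½) + 3*(-½))) + 31 = -7/(2 + (-12 - 12 - 3/2 - 3/2)) + 31 = -7/(2 - 27) + 31 = -7/(-25) + 31 = -1/25*(-7) + 31 = 7/25 + 31 = 782/25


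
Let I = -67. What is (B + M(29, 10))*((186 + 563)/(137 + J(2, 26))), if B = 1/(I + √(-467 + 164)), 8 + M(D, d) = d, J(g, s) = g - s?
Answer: 7128233/541496 - 749*I*√303/541496 ≈ 13.164 - 0.024077*I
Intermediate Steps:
M(D, d) = -8 + d
B = 1/(-67 + I*√303) (B = 1/(-67 + √(-467 + 164)) = 1/(-67 + √(-303)) = 1/(-67 + I*√303) ≈ -0.013982 - 0.0036325*I)
(B + M(29, 10))*((186 + 563)/(137 + J(2, 26))) = ((-67/4792 - I*√303/4792) + (-8 + 10))*((186 + 563)/(137 + (2 - 1*26))) = ((-67/4792 - I*√303/4792) + 2)*(749/(137 + (2 - 26))) = (9517/4792 - I*√303/4792)*(749/(137 - 24)) = (9517/4792 - I*√303/4792)*(749/113) = 7128233/541496 - 749*I*√303/541496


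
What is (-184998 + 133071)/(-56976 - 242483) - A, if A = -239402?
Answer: 3773217655/15761 ≈ 2.3940e+5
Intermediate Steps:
(-184998 + 133071)/(-56976 - 242483) - A = (-184998 + 133071)/(-56976 - 242483) - 1*(-239402) = -51927/(-299459) + 239402 = -51927*(-1/299459) + 239402 = 2733/15761 + 239402 = 3773217655/15761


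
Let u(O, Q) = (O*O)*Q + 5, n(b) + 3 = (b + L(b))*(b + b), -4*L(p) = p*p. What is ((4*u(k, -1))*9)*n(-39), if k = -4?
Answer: -12948606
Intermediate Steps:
L(p) = -p**2/4 (L(p) = -p*p/4 = -p**2/4)
n(b) = -3 + 2*b*(b - b**2/4) (n(b) = -3 + (b - b**2/4)*(b + b) = -3 + (b - b**2/4)*(2*b) = -3 + 2*b*(b - b**2/4))
u(O, Q) = 5 + Q*O**2 (u(O, Q) = O**2*Q + 5 = Q*O**2 + 5 = 5 + Q*O**2)
((4*u(k, -1))*9)*n(-39) = ((4*(5 - 1*(-4)**2))*9)*(-3 + 2*(-39)**2 - 1/2*(-39)**3) = ((4*(5 - 1*16))*9)*(-3 + 2*1521 - 1/2*(-59319)) = ((4*(5 - 16))*9)*(-3 + 3042 + 59319/2) = ((4*(-11))*9)*(65397/2) = -44*9*(65397/2) = -396*65397/2 = -12948606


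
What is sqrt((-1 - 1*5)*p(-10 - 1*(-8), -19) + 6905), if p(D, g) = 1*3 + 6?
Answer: sqrt(6851) ≈ 82.771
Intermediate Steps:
p(D, g) = 9 (p(D, g) = 3 + 6 = 9)
sqrt((-1 - 1*5)*p(-10 - 1*(-8), -19) + 6905) = sqrt((-1 - 1*5)*9 + 6905) = sqrt((-1 - 5)*9 + 6905) = sqrt(-6*9 + 6905) = sqrt(-54 + 6905) = sqrt(6851)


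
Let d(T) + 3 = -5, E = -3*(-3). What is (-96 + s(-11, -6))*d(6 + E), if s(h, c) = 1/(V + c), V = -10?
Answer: 1537/2 ≈ 768.50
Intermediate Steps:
E = 9
s(h, c) = 1/(-10 + c)
d(T) = -8 (d(T) = -3 - 5 = -8)
(-96 + s(-11, -6))*d(6 + E) = (-96 + 1/(-10 - 6))*(-8) = (-96 + 1/(-16))*(-8) = (-96 - 1/16)*(-8) = -1537/16*(-8) = 1537/2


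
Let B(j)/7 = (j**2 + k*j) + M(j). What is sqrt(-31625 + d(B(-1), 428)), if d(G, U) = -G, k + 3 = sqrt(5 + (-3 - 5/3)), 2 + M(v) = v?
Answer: sqrt(-284688 + 21*sqrt(3))/3 ≈ 177.84*I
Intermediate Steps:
M(v) = -2 + v
k = -3 + sqrt(3)/3 (k = -3 + sqrt(5 + (-3 - 5/3)) = -3 + sqrt(5 - 14/3) = -3 + sqrt(1/3) = -3 + sqrt(3)/3 ≈ -2.4226)
B(j) = -14 + 7*j + 7*j**2 + 7*j*(-3 + sqrt(3)/3) (B(j) = 7*((j**2 + (-3 + sqrt(3)/3)*j) + (-2 + j)) = 7*((j**2 + j*(-3 + sqrt(3)/3)) + (-2 + j)) = 7*(-2 + j + j**2 + j*(-3 + sqrt(3)/3)) = -14 + 7*j + 7*j**2 + 7*j*(-3 + sqrt(3)/3))
sqrt(-31625 + d(B(-1), 428)) = sqrt(-31625 - (-14 - 14*(-1) + 7*(-1)**2 + (7/3)*(-1)*sqrt(3))) = sqrt(-31625 - (-14 + 14 + 7*1 - 7*sqrt(3)/3)) = sqrt(-31625 - (-14 + 14 + 7 - 7*sqrt(3)/3)) = sqrt(-31625 - (7 - 7*sqrt(3)/3)) = sqrt(-31625 + (-7 + 7*sqrt(3)/3)) = sqrt(-31632 + 7*sqrt(3)/3)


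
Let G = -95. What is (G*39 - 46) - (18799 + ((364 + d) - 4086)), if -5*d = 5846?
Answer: -88294/5 ≈ -17659.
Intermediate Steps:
d = -5846/5 (d = -⅕*5846 = -5846/5 ≈ -1169.2)
(G*39 - 46) - (18799 + ((364 + d) - 4086)) = (-95*39 - 46) - (18799 + ((364 - 5846/5) - 4086)) = (-3705 - 46) - (18799 + (-4026/5 - 4086)) = -3751 - (18799 - 24456/5) = -3751 - 1*69539/5 = -3751 - 69539/5 = -88294/5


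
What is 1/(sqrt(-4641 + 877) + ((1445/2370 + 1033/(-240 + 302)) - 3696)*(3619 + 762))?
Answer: -434971832015877/7010228650866315149900 - 53978409*I*sqrt(941)/7010228650866315149900 ≈ -6.2048e-8 - 2.362e-13*I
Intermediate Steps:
1/(sqrt(-4641 + 877) + ((1445/2370 + 1033/(-240 + 302)) - 3696)*(3619 + 762)) = 1/(sqrt(-3764) + ((1445*(1/2370) + 1033/62) - 3696)*4381) = 1/(2*I*sqrt(941) + ((289/474 + 1033*(1/62)) - 3696)*4381) = 1/(2*I*sqrt(941) + ((289/474 + 1033/62) - 3696)*4381) = 1/(2*I*sqrt(941) + (126890/7347 - 3696)*4381) = 1/(2*I*sqrt(941) - 27027622/7347*4381) = 1/(2*I*sqrt(941) - 118408011982/7347) = 1/(-118408011982/7347 + 2*I*sqrt(941))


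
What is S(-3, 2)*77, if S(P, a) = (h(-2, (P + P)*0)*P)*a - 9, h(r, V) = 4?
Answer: -2541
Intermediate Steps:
S(P, a) = -9 + 4*P*a (S(P, a) = (4*P)*a - 9 = 4*P*a - 9 = -9 + 4*P*a)
S(-3, 2)*77 = (-9 + 4*(-3)*2)*77 = (-9 - 24)*77 = -33*77 = -2541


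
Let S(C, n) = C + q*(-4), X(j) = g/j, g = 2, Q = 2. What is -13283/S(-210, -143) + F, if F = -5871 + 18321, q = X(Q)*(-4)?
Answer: 2428583/194 ≈ 12518.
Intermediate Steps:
X(j) = 2/j
q = -4 (q = (2/2)*(-4) = (2*(1/2))*(-4) = 1*(-4) = -4)
S(C, n) = 16 + C (S(C, n) = C - 4*(-4) = C + 16 = 16 + C)
F = 12450
-13283/S(-210, -143) + F = -13283/(16 - 210) + 12450 = -13283/(-194) + 12450 = -13283*(-1/194) + 12450 = 13283/194 + 12450 = 2428583/194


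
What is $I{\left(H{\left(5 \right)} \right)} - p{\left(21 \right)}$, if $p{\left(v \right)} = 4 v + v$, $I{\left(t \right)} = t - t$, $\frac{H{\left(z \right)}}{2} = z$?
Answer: $-105$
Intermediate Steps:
$H{\left(z \right)} = 2 z$
$I{\left(t \right)} = 0$
$p{\left(v \right)} = 5 v$
$I{\left(H{\left(5 \right)} \right)} - p{\left(21 \right)} = 0 - 5 \cdot 21 = 0 - 105 = -105$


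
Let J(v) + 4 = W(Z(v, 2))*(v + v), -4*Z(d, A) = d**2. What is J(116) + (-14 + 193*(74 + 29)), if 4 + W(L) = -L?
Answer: 799381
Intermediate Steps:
Z(d, A) = -d**2/4
W(L) = -4 - L
J(v) = -4 + 2*v*(-4 + v**2/4) (J(v) = -4 + (-4 - (-1)*v**2/4)*(v + v) = -4 + (-4 + v**2/4)*(2*v) = -4 + 2*v*(-4 + v**2/4))
J(116) + (-14 + 193*(74 + 29)) = (-4 + (1/2)*116*(-16 + 116**2)) + (-14 + 193*(74 + 29)) = (-4 + (1/2)*116*(-16 + 13456)) + (-14 + 193*103) = (-4 + (1/2)*116*13440) + (-14 + 19879) = (-4 + 779520) + 19865 = 779516 + 19865 = 799381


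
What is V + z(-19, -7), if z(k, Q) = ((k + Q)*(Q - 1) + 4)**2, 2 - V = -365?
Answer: 45311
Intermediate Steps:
V = 367 (V = 2 - 1*(-365) = 2 + 365 = 367)
z(k, Q) = (4 + (-1 + Q)*(Q + k))**2 (z(k, Q) = ((Q + k)*(-1 + Q) + 4)**2 = ((-1 + Q)*(Q + k) + 4)**2 = (4 + (-1 + Q)*(Q + k))**2)
V + z(-19, -7) = 367 + (4 + (-7)**2 - 1*(-7) - 1*(-19) - 7*(-19))**2 = 367 + (4 + 49 + 7 + 19 + 133)**2 = 367 + 212**2 = 367 + 44944 = 45311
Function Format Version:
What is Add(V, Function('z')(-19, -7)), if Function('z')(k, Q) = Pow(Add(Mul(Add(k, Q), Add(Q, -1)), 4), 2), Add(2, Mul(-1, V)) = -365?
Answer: 45311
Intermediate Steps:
V = 367 (V = Add(2, Mul(-1, -365)) = Add(2, 365) = 367)
Function('z')(k, Q) = Pow(Add(4, Mul(Add(-1, Q), Add(Q, k))), 2) (Function('z')(k, Q) = Pow(Add(Mul(Add(Q, k), Add(-1, Q)), 4), 2) = Pow(Add(Mul(Add(-1, Q), Add(Q, k)), 4), 2) = Pow(Add(4, Mul(Add(-1, Q), Add(Q, k))), 2))
Add(V, Function('z')(-19, -7)) = Add(367, Pow(Add(4, Pow(-7, 2), Mul(-1, -7), Mul(-1, -19), Mul(-7, -19)), 2)) = Add(367, Pow(Add(4, 49, 7, 19, 133), 2)) = Add(367, Pow(212, 2)) = Add(367, 44944) = 45311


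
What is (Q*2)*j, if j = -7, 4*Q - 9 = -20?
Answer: 77/2 ≈ 38.500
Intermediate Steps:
Q = -11/4 (Q = 9/4 + (1/4)*(-20) = 9/4 - 5 = -11/4 ≈ -2.7500)
(Q*2)*j = -11/4*2*(-7) = -11/2*(-7) = 77/2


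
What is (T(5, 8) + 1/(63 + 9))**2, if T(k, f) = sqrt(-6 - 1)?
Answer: -36287/5184 + I*sqrt(7)/36 ≈ -6.9998 + 0.073493*I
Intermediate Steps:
T(k, f) = I*sqrt(7) (T(k, f) = sqrt(-7) = I*sqrt(7))
(T(5, 8) + 1/(63 + 9))**2 = (I*sqrt(7) + 1/(63 + 9))**2 = (I*sqrt(7) + 1/72)**2 = (1/72 + I*sqrt(7))**2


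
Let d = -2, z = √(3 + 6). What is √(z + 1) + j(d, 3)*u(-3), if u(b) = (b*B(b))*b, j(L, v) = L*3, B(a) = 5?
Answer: -268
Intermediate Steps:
z = 3 (z = √9 = 3)
j(L, v) = 3*L
u(b) = 5*b² (u(b) = (b*5)*b = (5*b)*b = 5*b²)
√(z + 1) + j(d, 3)*u(-3) = √(3 + 1) + (3*(-2))*(5*(-3)²) = √4 - 30*9 = 2 - 6*45 = 2 - 270 = -268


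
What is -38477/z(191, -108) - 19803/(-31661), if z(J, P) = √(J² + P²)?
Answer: 2829/4523 - 38477*√48145/48145 ≈ -174.73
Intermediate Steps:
-38477/z(191, -108) - 19803/(-31661) = -38477/√(191² + (-108)²) - 19803/(-31661) = -38477/√(36481 + 11664) - 19803*(-1/31661) = -38477*√48145/48145 + 2829/4523 = 2829/4523 - 38477*√48145/48145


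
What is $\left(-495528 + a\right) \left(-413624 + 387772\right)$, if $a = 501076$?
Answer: $-143426896$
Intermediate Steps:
$\left(-495528 + a\right) \left(-413624 + 387772\right) = \left(-495528 + 501076\right) \left(-413624 + 387772\right) = 5548 \left(-25852\right) = -143426896$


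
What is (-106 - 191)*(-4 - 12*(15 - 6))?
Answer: 33264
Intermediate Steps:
(-106 - 191)*(-4 - 12*(15 - 6)) = -297*(-4 - 12*9) = -297*(-4 - 108) = -297*(-112) = 33264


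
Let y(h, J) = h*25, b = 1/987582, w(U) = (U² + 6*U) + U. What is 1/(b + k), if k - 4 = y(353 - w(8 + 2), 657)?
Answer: 987582/4522137979 ≈ 0.00021839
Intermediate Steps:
w(U) = U² + 7*U
b = 1/987582 ≈ 1.0126e-6
y(h, J) = 25*h
k = 4579 (k = 4 + 25*(353 - (8 + 2)*(7 + (8 + 2))) = 4 + 25*(353 - 10*(7 + 10)) = 4 + 25*(353 - 10*17) = 4 + 25*(353 - 1*170) = 4 + 25*(353 - 170) = 4 + 25*183 = 4 + 4575 = 4579)
1/(b + k) = 1/(1/987582 + 4579) = 1/(4522137979/987582) = 987582/4522137979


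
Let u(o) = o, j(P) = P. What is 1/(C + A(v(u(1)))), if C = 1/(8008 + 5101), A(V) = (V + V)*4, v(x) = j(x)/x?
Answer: 13109/104873 ≈ 0.12500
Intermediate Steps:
v(x) = 1 (v(x) = x/x = 1)
A(V) = 8*V (A(V) = (2*V)*4 = 8*V)
C = 1/13109 ≈ 7.6283e-5
1/(C + A(v(u(1)))) = 1/(1/13109 + 8*1) = 1/(1/13109 + 8) = 1/(104873/13109) = 13109/104873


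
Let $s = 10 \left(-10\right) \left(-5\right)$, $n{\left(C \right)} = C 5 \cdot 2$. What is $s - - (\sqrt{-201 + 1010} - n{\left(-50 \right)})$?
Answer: $1000 + \sqrt{809} \approx 1028.4$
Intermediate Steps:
$n{\left(C \right)} = 10 C$ ($n{\left(C \right)} = 5 C 2 = 10 C$)
$s = 500$ ($s = \left(-100\right) \left(-5\right) = 500$)
$s - - (\sqrt{-201 + 1010} - n{\left(-50 \right)}) = 500 - - (\sqrt{-201 + 1010} - 10 \left(-50\right)) = 500 - - (\sqrt{809} - -500) = 500 - - (\sqrt{809} + 500) = 500 - - (500 + \sqrt{809}) = 500 - \left(-500 - \sqrt{809}\right) = 500 + \left(500 + \sqrt{809}\right) = 1000 + \sqrt{809}$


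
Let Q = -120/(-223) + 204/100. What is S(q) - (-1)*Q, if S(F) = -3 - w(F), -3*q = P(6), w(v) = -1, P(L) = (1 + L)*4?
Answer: 3223/5575 ≈ 0.57812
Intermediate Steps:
P(L) = 4 + 4*L
Q = 14373/5575 (Q = -120*(-1/223) + 204*(1/100) = 120/223 + 51/25 = 14373/5575 ≈ 2.5781)
q = -28/3 (q = -(4 + 4*6)/3 = -(4 + 24)/3 = -⅓*28 = -28/3 ≈ -9.3333)
S(F) = -2 (S(F) = -3 - 1*(-1) = -3 + 1 = -2)
S(q) - (-1)*Q = -2 - (-1)*14373/5575 = -2 - 1*(-14373/5575) = -2 + 14373/5575 = 3223/5575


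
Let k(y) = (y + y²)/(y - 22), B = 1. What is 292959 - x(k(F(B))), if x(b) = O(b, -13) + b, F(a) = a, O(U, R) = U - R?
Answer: 6151870/21 ≈ 2.9295e+5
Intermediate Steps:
k(y) = (y + y²)/(-22 + y)
x(b) = 13 + 2*b (x(b) = (b - 1*(-13)) + b = (b + 13) + b = (13 + b) + b = 13 + 2*b)
292959 - x(k(F(B))) = 292959 - (13 + 2*(1*(1 + 1)/(-22 + 1))) = 292959 - (13 + 2*(1*2/(-21))) = 292959 - (13 + 2*(1*(-1/21)*2)) = 292959 - (13 + 2*(-2/21)) = 292959 - (13 - 4/21) = 292959 - 1*269/21 = 292959 - 269/21 = 6151870/21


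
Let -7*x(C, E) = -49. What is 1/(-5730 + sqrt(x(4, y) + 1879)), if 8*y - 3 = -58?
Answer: -2865/16415507 - sqrt(1886)/32831014 ≈ -0.00017585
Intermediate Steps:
y = -55/8 (y = 3/8 + (1/8)*(-58) = 3/8 - 29/4 = -55/8 ≈ -6.8750)
x(C, E) = 7 (x(C, E) = -1/7*(-49) = 7)
1/(-5730 + sqrt(x(4, y) + 1879)) = 1/(-5730 + sqrt(7 + 1879)) = 1/(-5730 + sqrt(1886))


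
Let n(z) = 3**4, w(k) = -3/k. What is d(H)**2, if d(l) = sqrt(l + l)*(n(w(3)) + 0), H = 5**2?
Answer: 328050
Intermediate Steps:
w(k) = -3/k
n(z) = 81
H = 25
d(l) = 81*sqrt(2)*sqrt(l) (d(l) = sqrt(l + l)*(81 + 0) = sqrt(2*l)*81 = (sqrt(2)*sqrt(l))*81 = 81*sqrt(2)*sqrt(l))
d(H)**2 = (81*sqrt(2)*sqrt(25))**2 = (81*sqrt(2)*5)**2 = (405*sqrt(2))**2 = 328050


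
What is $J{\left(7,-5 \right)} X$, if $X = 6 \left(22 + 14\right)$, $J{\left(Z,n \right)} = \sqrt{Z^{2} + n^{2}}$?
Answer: $216 \sqrt{74} \approx 1858.1$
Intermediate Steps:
$X = 216$ ($X = 6 \cdot 36 = 216$)
$J{\left(7,-5 \right)} X = \sqrt{7^{2} + \left(-5\right)^{2}} \cdot 216 = \sqrt{49 + 25} \cdot 216 = \sqrt{74} \cdot 216 = 216 \sqrt{74}$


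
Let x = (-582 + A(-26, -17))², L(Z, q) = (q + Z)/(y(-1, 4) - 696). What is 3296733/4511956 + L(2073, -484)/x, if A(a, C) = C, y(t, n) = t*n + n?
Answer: 205817778526621/281687612507544 ≈ 0.73066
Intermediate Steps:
y(t, n) = n + n*t (y(t, n) = n*t + n = n + n*t)
L(Z, q) = -Z/696 - q/696 (L(Z, q) = (q + Z)/(4*(1 - 1) - 696) = (Z + q)/(4*0 - 696) = (Z + q)/(0 - 696) = (Z + q)/(-696) = (Z + q)*(-1/696) = -Z/696 - q/696)
x = 358801 (x = (-582 - 17)² = (-599)² = 358801)
3296733/4511956 + L(2073, -484)/x = 3296733/4511956 + (-1/696*2073 - 1/696*(-484))/358801 = 3296733*(1/4511956) + (-691/232 + 121/174)*(1/358801) = 3296733/4511956 - 1589/696*1/358801 = 3296733/4511956 - 1589/249725496 = 205817778526621/281687612507544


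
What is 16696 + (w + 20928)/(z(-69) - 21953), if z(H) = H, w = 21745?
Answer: 367636639/22022 ≈ 16694.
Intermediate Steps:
16696 + (w + 20928)/(z(-69) - 21953) = 16696 + (21745 + 20928)/(-69 - 21953) = 16696 + 42673/(-22022) = 16696 + 42673*(-1/22022) = 16696 - 42673/22022 = 367636639/22022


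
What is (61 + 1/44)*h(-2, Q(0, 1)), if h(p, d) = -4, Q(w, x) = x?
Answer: -2685/11 ≈ -244.09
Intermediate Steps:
(61 + 1/44)*h(-2, Q(0, 1)) = (61 + 1/44)*(-4) = (2685/44)*(-4) = -2685/11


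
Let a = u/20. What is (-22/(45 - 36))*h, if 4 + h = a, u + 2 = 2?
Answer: 88/9 ≈ 9.7778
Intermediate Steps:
u = 0 (u = -2 + 2 = 0)
a = 0 (a = 0/20 = 0*(1/20) = 0)
h = -4 (h = -4 + 0 = -4)
(-22/(45 - 36))*h = -22/(45 - 36)*(-4) = -22/9*(-4) = 88/9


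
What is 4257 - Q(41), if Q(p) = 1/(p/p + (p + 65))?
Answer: 455498/107 ≈ 4257.0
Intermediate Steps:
Q(p) = 1/(66 + p) (Q(p) = 1/(1 + (65 + p)) = 1/(66 + p))
4257 - Q(41) = 4257 - 1/(66 + 41) = 4257 - 1/107 = 455498/107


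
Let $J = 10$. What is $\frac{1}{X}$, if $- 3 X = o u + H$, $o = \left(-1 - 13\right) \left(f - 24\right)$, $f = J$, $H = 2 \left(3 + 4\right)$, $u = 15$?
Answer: $- \frac{3}{2954} \approx -0.0010156$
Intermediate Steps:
$H = 14$ ($H = 2 \cdot 7 = 14$)
$f = 10$
$o = 196$ ($o = \left(-1 - 13\right) \left(10 - 24\right) = \left(-14\right) \left(-14\right) = 196$)
$X = - \frac{2954}{3}$ ($X = - \frac{196 \cdot 15 + 14}{3} = - \frac{2940 + 14}{3} = \left(- \frac{1}{3}\right) 2954 = - \frac{2954}{3} \approx -984.67$)
$\frac{1}{X} = \frac{1}{- \frac{2954}{3}} = - \frac{3}{2954}$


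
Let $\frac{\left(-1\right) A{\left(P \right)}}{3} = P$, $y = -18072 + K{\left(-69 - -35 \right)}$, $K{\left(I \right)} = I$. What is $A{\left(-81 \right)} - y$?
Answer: $18349$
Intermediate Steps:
$y = -18106$ ($y = -18072 - 34 = -18106$)
$A{\left(P \right)} = - 3 P$
$A{\left(-81 \right)} - y = \left(-3\right) \left(-81\right) - -18106 = 243 + 18106 = 18349$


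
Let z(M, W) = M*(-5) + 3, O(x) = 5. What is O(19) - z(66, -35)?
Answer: 332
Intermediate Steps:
z(M, W) = 3 - 5*M (z(M, W) = -5*M + 3 = 3 - 5*M)
O(19) - z(66, -35) = 5 - (3 - 5*66) = 5 - (3 - 330) = 5 - 1*(-327) = 5 + 327 = 332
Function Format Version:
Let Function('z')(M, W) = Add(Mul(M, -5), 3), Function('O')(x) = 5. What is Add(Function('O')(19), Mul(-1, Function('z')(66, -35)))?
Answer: 332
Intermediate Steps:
Function('z')(M, W) = Add(3, Mul(-5, M)) (Function('z')(M, W) = Add(Mul(-5, M), 3) = Add(3, Mul(-5, M)))
Add(Function('O')(19), Mul(-1, Function('z')(66, -35))) = Add(5, Mul(-1, Add(3, Mul(-5, 66)))) = Add(5, Mul(-1, Add(3, -330))) = Add(5, Mul(-1, -327)) = Add(5, 327) = 332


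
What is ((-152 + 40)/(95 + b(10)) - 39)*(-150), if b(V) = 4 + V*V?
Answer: 1180950/199 ≈ 5934.4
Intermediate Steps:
b(V) = 4 + V²
((-152 + 40)/(95 + b(10)) - 39)*(-150) = ((-152 + 40)/(95 + (4 + 10²)) - 39)*(-150) = (-112/(95 + (4 + 100)) - 39)*(-150) = (-112/(95 + 104) - 39)*(-150) = (-112/199 - 39)*(-150) = -7873/199*(-150) = 1180950/199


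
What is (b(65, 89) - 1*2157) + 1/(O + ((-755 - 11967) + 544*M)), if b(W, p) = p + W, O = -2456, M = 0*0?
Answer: -30401535/15178 ≈ -2003.0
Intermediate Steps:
M = 0
b(W, p) = W + p
(b(65, 89) - 1*2157) + 1/(O + ((-755 - 11967) + 544*M)) = ((65 + 89) - 1*2157) + 1/(-2456 + ((-755 - 11967) + 544*0)) = (154 - 2157) + 1/(-2456 + (-12722 + 0)) = -2003 + 1/(-2456 - 12722) = -2003 + 1/(-15178) = -2003 - 1/15178 = -30401535/15178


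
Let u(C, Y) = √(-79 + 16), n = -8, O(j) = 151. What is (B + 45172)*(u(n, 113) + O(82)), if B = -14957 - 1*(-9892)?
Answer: 6056157 + 120321*I*√7 ≈ 6.0562e+6 + 3.1834e+5*I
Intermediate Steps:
u(C, Y) = 3*I*√7 (u(C, Y) = √(-63) = 3*I*√7)
B = -5065 (B = -14957 + 9892 = -5065)
(B + 45172)*(u(n, 113) + O(82)) = (-5065 + 45172)*(3*I*√7 + 151) = 40107*(151 + 3*I*√7) = 6056157 + 120321*I*√7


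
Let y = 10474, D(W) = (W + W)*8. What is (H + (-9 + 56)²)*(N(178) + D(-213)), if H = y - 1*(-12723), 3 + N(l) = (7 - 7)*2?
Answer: -86659866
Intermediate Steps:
D(W) = 16*W (D(W) = (2*W)*8 = 16*W)
N(l) = -3 (N(l) = -3 + (7 - 7)*2 = -3 + 0*2 = -3 + 0 = -3)
H = 23197 (H = 10474 - 1*(-12723) = 10474 + 12723 = 23197)
(H + (-9 + 56)²)*(N(178) + D(-213)) = (23197 + (-9 + 56)²)*(-3 + 16*(-213)) = (23197 + 47²)*(-3 - 3408) = (23197 + 2209)*(-3411) = 25406*(-3411) = -86659866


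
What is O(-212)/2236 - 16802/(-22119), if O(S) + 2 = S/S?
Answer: 37547153/49458084 ≈ 0.75917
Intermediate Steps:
O(S) = -1 (O(S) = -2 + S/S = -2 + 1 = -1)
O(-212)/2236 - 16802/(-22119) = -1/2236 - 16802/(-22119) = -1*1/2236 - 16802*(-1/22119) = -1/2236 + 16802/22119 = 37547153/49458084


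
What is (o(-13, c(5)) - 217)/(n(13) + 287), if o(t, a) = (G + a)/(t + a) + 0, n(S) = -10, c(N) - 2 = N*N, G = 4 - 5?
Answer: -1506/1939 ≈ -0.77669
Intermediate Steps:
G = -1
c(N) = 2 + N² (c(N) = 2 + N*N = 2 + N²)
o(t, a) = (-1 + a)/(a + t) (o(t, a) = (-1 + a)/(t + a) + 0 = (-1 + a)/(a + t) + 0 = (-1 + a)/(a + t))
(o(-13, c(5)) - 217)/(n(13) + 287) = ((-1 + (2 + 5²))/((2 + 5²) - 13) - 217)/(-10 + 287) = ((-1 + (2 + 25))/((2 + 25) - 13) - 217)/277 = ((-1 + 27)/(27 - 13) - 217)*(1/277) = (26/14 - 217)*(1/277) = ((1/14)*26 - 217)*(1/277) = (13/7 - 217)*(1/277) = -1506/7*1/277 = -1506/1939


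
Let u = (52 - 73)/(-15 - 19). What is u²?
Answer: 441/1156 ≈ 0.38149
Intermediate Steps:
u = 21/34 (u = -21/(-34) = -21*(-1/34) = 21/34 ≈ 0.61765)
u² = (21/34)² = 441/1156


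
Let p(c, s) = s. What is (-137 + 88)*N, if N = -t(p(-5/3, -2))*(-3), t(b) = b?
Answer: 294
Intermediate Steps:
N = -6 (N = -(-2)*(-3) = -1*6 = -6)
(-137 + 88)*N = (-137 + 88)*(-6) = -49*(-6) = 294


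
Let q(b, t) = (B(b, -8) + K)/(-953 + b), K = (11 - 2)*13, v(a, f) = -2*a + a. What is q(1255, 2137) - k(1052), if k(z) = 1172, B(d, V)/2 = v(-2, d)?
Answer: -353823/302 ≈ -1171.6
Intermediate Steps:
v(a, f) = -a
B(d, V) = 4 (B(d, V) = 2*(-1*(-2)) = 2*2 = 4)
K = 117 (K = 9*13 = 117)
q(b, t) = 121/(-953 + b) (q(b, t) = (4 + 117)/(-953 + b) = 121/(-953 + b))
q(1255, 2137) - k(1052) = 121/(-953 + 1255) - 1*1172 = 121/302 - 1172 = -353823/302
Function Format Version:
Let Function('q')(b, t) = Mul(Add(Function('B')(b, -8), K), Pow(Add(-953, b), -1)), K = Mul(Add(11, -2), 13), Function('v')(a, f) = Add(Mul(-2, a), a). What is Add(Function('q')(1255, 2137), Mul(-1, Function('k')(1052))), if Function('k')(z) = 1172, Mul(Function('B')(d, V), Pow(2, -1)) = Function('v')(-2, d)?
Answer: Rational(-353823, 302) ≈ -1171.6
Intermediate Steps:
Function('v')(a, f) = Mul(-1, a)
Function('B')(d, V) = 4 (Function('B')(d, V) = Mul(2, Mul(-1, -2)) = Mul(2, 2) = 4)
K = 117 (K = Mul(9, 13) = 117)
Function('q')(b, t) = Mul(121, Pow(Add(-953, b), -1)) (Function('q')(b, t) = Mul(Add(4, 117), Pow(Add(-953, b), -1)) = Mul(121, Pow(Add(-953, b), -1)))
Add(Function('q')(1255, 2137), Mul(-1, Function('k')(1052))) = Add(Mul(121, Pow(Add(-953, 1255), -1)), Mul(-1, 1172)) = Add(Mul(121, Pow(302, -1)), -1172) = Add(Mul(121, Rational(1, 302)), -1172) = Add(Rational(121, 302), -1172) = Rational(-353823, 302)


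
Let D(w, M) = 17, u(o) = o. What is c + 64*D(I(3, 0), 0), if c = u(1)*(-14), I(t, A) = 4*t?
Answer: 1074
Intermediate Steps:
c = -14 (c = 1*(-14) = -14)
c + 64*D(I(3, 0), 0) = -14 + 64*17 = -14 + 1088 = 1074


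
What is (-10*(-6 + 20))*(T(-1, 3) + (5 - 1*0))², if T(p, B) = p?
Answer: -2240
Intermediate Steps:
(-10*(-6 + 20))*(T(-1, 3) + (5 - 1*0))² = (-10*(-6 + 20))*(-1 + (5 - 1*0))² = (-10*14)*(-1 + (5 + 0))² = -140*(-1 + 5)² = -140*4² = -140*16 = -2240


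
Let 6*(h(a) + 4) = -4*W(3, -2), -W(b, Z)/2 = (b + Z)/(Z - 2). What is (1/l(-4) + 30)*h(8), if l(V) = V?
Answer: -1547/12 ≈ -128.92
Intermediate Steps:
W(b, Z) = -2*(Z + b)/(-2 + Z) (W(b, Z) = -2*(b + Z)/(Z - 2) = -2*(Z + b)/(-2 + Z))
h(a) = -13/3 (h(a) = -4 + (-8*(-1*(-2) - 1*3)/(-2 - 2))/6 = -4 + (-8*(2 - 3)/(-4))/6 = -4 + (-8*(-1)*(-1)/4)/6 = -4 + (-4*½)/6 = -4 + (⅙)*(-2) = -4 - ⅓ = -13/3)
(1/l(-4) + 30)*h(8) = (1/(-4) + 30)*(-13/3) = (-¼ + 30)*(-13/3) = (119/4)*(-13/3) = -1547/12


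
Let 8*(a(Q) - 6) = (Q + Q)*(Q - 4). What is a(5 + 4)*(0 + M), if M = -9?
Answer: -621/4 ≈ -155.25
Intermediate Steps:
a(Q) = 6 + Q*(-4 + Q)/4 (a(Q) = 6 + ((Q + Q)*(Q - 4))/8 = 6 + ((2*Q)*(-4 + Q))/8 = 6 + (2*Q*(-4 + Q))/8 = 6 + Q*(-4 + Q)/4)
a(5 + 4)*(0 + M) = (6 - (5 + 4) + (5 + 4)²/4)*(0 - 9) = (6 - 1*9 + (¼)*9²)*(-9) = (6 - 9 + (¼)*81)*(-9) = (6 - 9 + 81/4)*(-9) = (69/4)*(-9) = -621/4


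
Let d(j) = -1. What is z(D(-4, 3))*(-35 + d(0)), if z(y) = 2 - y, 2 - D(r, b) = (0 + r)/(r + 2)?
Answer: -72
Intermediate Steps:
D(r, b) = 2 - r/(2 + r) (D(r, b) = 2 - (0 + r)/(r + 2) = 2 - r/(2 + r))
z(D(-4, 3))*(-35 + d(0)) = (2 - (4 - 4)/(2 - 4))*(-35 - 1) = (2 - 0/(-2))*(-36) = (2 - (-1)*0/2)*(-36) = (2 - 1*0)*(-36) = (2 + 0)*(-36) = 2*(-36) = -72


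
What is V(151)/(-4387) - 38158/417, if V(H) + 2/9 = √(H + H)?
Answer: -502197160/5488137 - √302/4387 ≈ -91.510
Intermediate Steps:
V(H) = -2/9 + √2*√H (V(H) = -2/9 + √(H + H) = -2/9 + √(2*H) = -2/9 + √2*√H)
V(151)/(-4387) - 38158/417 = (-2/9 + √2*√151)/(-4387) - 38158/417 = (-2/9 + √302)*(-1/4387) - 38158*1/417 = (2/39483 - √302/4387) - 38158/417 = -502197160/5488137 - √302/4387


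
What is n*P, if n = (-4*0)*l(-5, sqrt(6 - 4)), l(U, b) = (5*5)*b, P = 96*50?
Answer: 0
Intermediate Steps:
P = 4800
l(U, b) = 25*b
n = 0 (n = (-4*0)*(25*sqrt(6 - 4)) = 0*(25*sqrt(2)) = 0)
n*P = 0*4800 = 0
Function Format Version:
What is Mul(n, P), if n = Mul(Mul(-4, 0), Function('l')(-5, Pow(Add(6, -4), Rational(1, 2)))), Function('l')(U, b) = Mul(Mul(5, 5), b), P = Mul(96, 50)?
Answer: 0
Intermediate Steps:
P = 4800
Function('l')(U, b) = Mul(25, b)
n = 0 (n = Mul(Mul(-4, 0), Mul(25, Pow(Add(6, -4), Rational(1, 2)))) = Mul(0, Mul(25, Pow(2, Rational(1, 2)))) = 0)
Mul(n, P) = Mul(0, 4800) = 0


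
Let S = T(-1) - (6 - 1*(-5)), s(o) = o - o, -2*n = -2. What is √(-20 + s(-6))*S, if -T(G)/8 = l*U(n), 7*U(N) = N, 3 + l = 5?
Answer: -186*I*√5/7 ≈ -59.416*I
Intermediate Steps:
l = 2 (l = -3 + 5 = 2)
n = 1 (n = -½*(-2) = 1)
U(N) = N/7
s(o) = 0
T(G) = -16/7 (T(G) = -16*(⅐)*1 = -16/7)
S = -93/7 (S = -16/7 - (6 - 1*(-5)) = -16/7 - (6 + 5) = -16/7 - 1*11 = -16/7 - 11 = -93/7 ≈ -13.286)
√(-20 + s(-6))*S = √(-20 + 0)*(-93/7) = √(-20)*(-93/7) = (2*I*√5)*(-93/7) = -186*I*√5/7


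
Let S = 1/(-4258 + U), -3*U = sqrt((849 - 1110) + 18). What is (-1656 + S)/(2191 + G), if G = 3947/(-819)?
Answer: 819*(-4968*sqrt(3) + 7051249*I)/(1790482*(-4258*I + 3*sqrt(3))) ≈ -0.75749 + 1.3051e-10*I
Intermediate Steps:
U = -3*I*sqrt(3) (U = -sqrt((849 - 1110) + 18)/3 = -sqrt(-261 + 18)/3 = -3*I*sqrt(3) ≈ -5.1962*I)
G = -3947/819 (G = 3947*(-1/819) = -3947/819 ≈ -4.8193)
S = 1/(-4258 - 3*I*sqrt(3)) ≈ -0.00023485 + 2.866e-7*I
(-1656 + S)/(2191 + G) = (-1656 + I/(-4258*I + 3*sqrt(3)))/(2191 - 3947/819) = (-1656 + I/(-4258*I + 3*sqrt(3)))/(1790482/819) = (-1656 + I/(-4258*I + 3*sqrt(3)))*(819/1790482) = -678132/895241 + 819*I/(1790482*(-4258*I + 3*sqrt(3)))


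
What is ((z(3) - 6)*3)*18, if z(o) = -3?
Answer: -486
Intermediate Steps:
((z(3) - 6)*3)*18 = ((-3 - 6)*3)*18 = -9*3*18 = -27*18 = -486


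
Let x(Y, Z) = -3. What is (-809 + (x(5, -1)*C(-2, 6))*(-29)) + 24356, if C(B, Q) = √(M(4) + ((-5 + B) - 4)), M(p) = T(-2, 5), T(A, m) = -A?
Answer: 23547 + 261*I ≈ 23547.0 + 261.0*I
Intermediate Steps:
M(p) = 2 (M(p) = -1*(-2) = 2)
C(B, Q) = √(-7 + B) (C(B, Q) = √(2 + ((-5 + B) - 4)) = √(2 + (-9 + B)) = √(-7 + B))
(-809 + (x(5, -1)*C(-2, 6))*(-29)) + 24356 = (-809 - 3*√(-7 - 2)*(-29)) + 24356 = (-809 - 9*I*(-29)) + 24356 = (-809 + 261*I) + 24356 = 23547 + 261*I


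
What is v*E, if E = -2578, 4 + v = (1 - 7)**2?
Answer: -82496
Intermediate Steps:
v = 32 (v = -4 + (1 - 7)**2 = -4 + (-6)**2 = -4 + 36 = 32)
v*E = 32*(-2578) = -82496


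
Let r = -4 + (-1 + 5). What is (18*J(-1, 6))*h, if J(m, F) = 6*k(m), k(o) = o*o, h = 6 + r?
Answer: 648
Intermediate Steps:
r = 0 (r = -4 + 4 = 0)
h = 6 (h = 6 + 0 = 6)
k(o) = o²
J(m, F) = 6*m²
(18*J(-1, 6))*h = (18*(6*(-1)²))*6 = (18*(6*1))*6 = (18*6)*6 = 108*6 = 648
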